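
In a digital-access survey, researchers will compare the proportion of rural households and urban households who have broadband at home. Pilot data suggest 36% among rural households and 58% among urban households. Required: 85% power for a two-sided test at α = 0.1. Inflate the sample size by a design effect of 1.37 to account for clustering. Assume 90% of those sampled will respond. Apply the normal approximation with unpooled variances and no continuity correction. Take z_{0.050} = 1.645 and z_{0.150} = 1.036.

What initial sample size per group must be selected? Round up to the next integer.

n = (z_{α/2} + z_β)² · [p₁(1−p₁) + p₂(1−p₂)] / (p₁ − p₂)²
  = (1.645 + 1.036)² · (0.36·0.64 + 0.58·0.42) / (-0.22)²
  = (2.681)² · (0.2304 + 0.2436) / 0.0484
  = 7.1878 · 0.4740 / 0.0484
  = 70.39
Design effect: 1.37 × 70.39 = 96.44.
Adjust for 90% response: 96.44 / 0.90 = 107.15.
Round up → n = 108 per group.

n = 108 per group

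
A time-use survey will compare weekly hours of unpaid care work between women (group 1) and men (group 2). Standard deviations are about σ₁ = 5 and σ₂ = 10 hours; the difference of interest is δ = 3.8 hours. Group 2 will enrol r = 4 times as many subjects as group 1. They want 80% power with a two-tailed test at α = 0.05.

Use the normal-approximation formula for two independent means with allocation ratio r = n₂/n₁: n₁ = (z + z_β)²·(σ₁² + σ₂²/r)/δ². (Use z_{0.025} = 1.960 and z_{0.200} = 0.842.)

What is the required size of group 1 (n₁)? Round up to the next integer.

n₁ = (z_{α/2} + z_β)² · (σ₁² + σ₂²/r) / δ²
   = (1.960 + 0.842)² · (5² + 10²/4) / 3.8²
   = 7.8512 · (25 + 25) / 14.44
   = 7.8512 · 50 / 14.44
   = 27.19
Round up → n₁ = 28; n₂ = r·n₁ = 4 × 28 = 112.

n₁ = 28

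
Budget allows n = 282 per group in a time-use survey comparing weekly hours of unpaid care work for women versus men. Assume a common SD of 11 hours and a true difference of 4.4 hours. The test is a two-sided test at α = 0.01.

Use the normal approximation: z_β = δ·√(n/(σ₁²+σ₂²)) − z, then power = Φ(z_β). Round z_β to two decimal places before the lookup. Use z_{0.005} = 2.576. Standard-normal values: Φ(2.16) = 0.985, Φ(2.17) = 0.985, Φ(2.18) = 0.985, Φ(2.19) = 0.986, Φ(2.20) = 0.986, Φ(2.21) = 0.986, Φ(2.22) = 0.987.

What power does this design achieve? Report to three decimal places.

Power ≈ 0.985

z_β = δ·√(n/(σ₁²+σ₂²)) − z_{α/2}
    = 4.4 · √(282/242) − 2.576
    = 4.4 · 1.07949 − 2.576
    = 4.7497 − 2.576 = 2.1737 → 2.17
Power = Φ(2.17) = 0.985.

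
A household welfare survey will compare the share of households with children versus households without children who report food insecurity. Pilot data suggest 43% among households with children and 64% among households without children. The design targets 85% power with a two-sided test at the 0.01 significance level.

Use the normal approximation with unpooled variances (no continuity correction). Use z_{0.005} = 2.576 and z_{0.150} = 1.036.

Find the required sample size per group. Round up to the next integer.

n = 141 per group

n = (z_{α/2} + z_β)² · [p₁(1−p₁) + p₂(1−p₂)] / (p₁ − p₂)²
  = (2.576 + 1.036)² · (0.43·0.57 + 0.64·0.36) / (-0.21)²
  = (3.612)² · (0.2451 + 0.2304) / 0.0441
  = 13.0465 · 0.4755 / 0.0441
  = 140.67
Round up → n = 141 per group.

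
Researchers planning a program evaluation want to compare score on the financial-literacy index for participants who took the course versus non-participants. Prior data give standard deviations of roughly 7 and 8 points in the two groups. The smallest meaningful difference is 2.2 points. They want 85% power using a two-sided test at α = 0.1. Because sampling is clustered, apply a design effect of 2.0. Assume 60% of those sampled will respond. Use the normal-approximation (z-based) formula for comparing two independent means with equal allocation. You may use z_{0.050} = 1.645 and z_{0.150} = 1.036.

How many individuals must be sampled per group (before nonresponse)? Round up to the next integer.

n = 560 per group

n = (z_{α/2} + z_β)² · (σ₁² + σ₂²) / δ²
  = (1.645 + 1.036)² · (7² + 8² = 113) / 2.2²
  = 7.1878 · 113 / 4.84
  = 167.81
Design effect: 2.0 × 167.81 = 335.63.
Adjust for 60% response: 335.63 / 0.60 = 559.38.
Round up → n = 560 per group.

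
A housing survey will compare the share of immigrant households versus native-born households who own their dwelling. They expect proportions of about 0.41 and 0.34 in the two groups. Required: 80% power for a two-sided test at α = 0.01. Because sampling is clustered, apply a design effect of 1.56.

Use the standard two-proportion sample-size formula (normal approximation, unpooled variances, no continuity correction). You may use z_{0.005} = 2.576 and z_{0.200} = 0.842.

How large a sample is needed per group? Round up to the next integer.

n = 1735 per group

n = (z_{α/2} + z_β)² · [p₁(1−p₁) + p₂(1−p₂)] / (p₁ − p₂)²
  = (2.576 + 0.842)² · (0.41·0.59 + 0.34·0.66) / (0.07)²
  = (3.418)² · (0.2419 + 0.2244) / 0.0049
  = 11.6827 · 0.4663 / 0.0049
  = 1111.77
Design effect: 1.56 × 1111.77 = 1734.36.
Round up → n = 1735 per group.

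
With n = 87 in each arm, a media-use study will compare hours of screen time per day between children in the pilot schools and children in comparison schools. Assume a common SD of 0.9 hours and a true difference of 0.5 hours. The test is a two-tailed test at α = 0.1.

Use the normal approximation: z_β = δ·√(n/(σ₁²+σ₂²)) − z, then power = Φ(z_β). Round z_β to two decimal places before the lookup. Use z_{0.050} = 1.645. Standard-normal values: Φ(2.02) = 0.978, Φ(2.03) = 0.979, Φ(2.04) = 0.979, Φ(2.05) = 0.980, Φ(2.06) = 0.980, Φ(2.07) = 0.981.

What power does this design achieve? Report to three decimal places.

z_β = δ·√(n/(σ₁²+σ₂²)) − z_{α/2}
    = 0.5 · √(87/1.62) − 1.645
    = 0.5 · 7.32828 − 1.645
    = 3.6641 − 1.645 = 2.0191 → 2.02
Power = Φ(2.02) = 0.978.

Power ≈ 0.978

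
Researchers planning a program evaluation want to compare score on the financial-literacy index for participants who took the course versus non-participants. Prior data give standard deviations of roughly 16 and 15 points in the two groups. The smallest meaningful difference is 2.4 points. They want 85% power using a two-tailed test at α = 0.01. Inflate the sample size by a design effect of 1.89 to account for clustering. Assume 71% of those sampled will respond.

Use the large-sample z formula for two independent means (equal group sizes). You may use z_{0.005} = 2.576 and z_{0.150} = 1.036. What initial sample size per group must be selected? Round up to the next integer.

n = (z_{α/2} + z_β)² · (σ₁² + σ₂²) / δ²
  = (2.576 + 1.036)² · (16² + 15² = 481) / 2.4²
  = 13.0465 · 481 / 5.76
  = 1089.48
Design effect: 1.89 × 1089.48 = 2059.11.
Adjust for 71% response: 2059.11 / 0.71 = 2900.16.
Round up → n = 2901 per group.

n = 2901 per group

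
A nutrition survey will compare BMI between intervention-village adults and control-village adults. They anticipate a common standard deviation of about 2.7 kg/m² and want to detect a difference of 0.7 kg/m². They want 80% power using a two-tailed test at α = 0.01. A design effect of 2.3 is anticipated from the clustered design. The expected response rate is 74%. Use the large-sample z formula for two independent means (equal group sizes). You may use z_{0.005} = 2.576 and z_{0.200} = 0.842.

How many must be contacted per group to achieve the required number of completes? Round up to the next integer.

n = (z_{α/2} + z_β)² · (σ₁² + σ₂²) / δ²
  = (2.576 + 0.842)² · (2·2.7² = 14.58) / 0.7²
  = 11.6827 · 14.58 / 0.49
  = 347.62
Design effect: 2.3 × 347.62 = 799.53.
Adjust for 74% response: 799.53 / 0.74 = 1080.44.
Round up → n = 1081 per group.

n = 1081 per group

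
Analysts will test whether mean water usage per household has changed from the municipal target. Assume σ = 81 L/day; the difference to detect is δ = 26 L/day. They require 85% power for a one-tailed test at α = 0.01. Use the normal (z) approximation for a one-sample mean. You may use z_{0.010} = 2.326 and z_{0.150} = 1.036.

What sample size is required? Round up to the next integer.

n = (z_α + z_β)² · σ² / δ²
  = (2.326 + 1.036)² · 81² / 26²
  = 11.3030 · 6561 / 676
  = 109.70
Round up → n = 110.

n = 110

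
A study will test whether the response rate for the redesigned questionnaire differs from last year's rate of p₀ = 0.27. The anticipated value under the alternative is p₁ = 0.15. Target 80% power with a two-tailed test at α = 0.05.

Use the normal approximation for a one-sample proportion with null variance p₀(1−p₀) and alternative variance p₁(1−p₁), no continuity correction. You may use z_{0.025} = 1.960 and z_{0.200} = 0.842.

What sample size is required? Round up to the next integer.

n = [z_{α/2}·√(p₀q₀) + z_β·√(p₁q₁)]² / (p₁ − p₀)²
  = [1.960·√(0.27·0.73) + 0.842·√(0.15·0.85)]² / (-0.12)²
  = [1.960·0.4440 + 0.842·0.3571]² / 0.0144
  = [1.1708]² / 0.0144
  = 95.19
Round up → n = 96.

n = 96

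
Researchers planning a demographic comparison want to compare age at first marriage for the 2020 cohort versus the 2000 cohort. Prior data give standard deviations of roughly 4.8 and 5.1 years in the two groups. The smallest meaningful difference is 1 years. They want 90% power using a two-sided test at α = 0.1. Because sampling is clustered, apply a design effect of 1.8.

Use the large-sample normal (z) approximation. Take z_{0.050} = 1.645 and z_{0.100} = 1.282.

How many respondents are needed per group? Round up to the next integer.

n = (z_{α/2} + z_β)² · (σ₁² + σ₂²) / δ²
  = (1.645 + 1.282)² · (4.8² + 5.1² = 49.05) / 1²
  = 8.5673 · 49.05 / 1
  = 420.23
Design effect: 1.8 × 420.23 = 756.41.
Round up → n = 757 per group.

n = 757 per group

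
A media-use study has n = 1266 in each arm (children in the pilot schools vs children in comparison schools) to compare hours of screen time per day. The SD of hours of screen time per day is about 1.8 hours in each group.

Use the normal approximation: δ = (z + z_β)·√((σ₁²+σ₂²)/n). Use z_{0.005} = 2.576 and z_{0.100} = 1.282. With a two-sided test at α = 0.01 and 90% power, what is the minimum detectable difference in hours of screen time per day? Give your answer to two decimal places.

δ = (z_{α/2} + z_β) · √((σ₁²+σ₂²)/n)
  = (2.576 + 1.282) · √(6.48/1266)
  = 3.858 · √0.00512
  = 3.858 · 0.0715
  = 0.2760

Minimum detectable difference ≈ 0.28 hours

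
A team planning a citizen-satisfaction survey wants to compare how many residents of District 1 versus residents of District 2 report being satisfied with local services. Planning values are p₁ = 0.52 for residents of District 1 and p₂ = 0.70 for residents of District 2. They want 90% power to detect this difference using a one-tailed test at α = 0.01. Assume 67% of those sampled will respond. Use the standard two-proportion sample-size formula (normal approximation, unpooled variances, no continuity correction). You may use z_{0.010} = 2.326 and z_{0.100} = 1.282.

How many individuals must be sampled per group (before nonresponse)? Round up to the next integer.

n = 276 per group

n = (z_α + z_β)² · [p₁(1−p₁) + p₂(1−p₂)] / (p₁ − p₂)²
  = (2.326 + 1.282)² · (0.52·0.48 + 0.70·0.30) / (-0.18)²
  = (3.608)² · (0.2496 + 0.2100) / 0.0324
  = 13.0177 · 0.4596 / 0.0324
  = 184.66
Adjust for 67% response: 184.66 / 0.67 = 275.61.
Round up → n = 276 per group.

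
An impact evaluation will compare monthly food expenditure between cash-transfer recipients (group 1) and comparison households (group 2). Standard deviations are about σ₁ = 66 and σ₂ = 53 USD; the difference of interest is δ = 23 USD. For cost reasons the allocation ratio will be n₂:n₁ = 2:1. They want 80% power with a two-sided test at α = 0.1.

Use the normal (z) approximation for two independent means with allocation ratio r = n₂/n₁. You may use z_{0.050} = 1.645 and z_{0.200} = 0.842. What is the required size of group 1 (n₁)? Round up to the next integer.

n₁ = 68

n₁ = (z_{α/2} + z_β)² · (σ₁² + σ₂²/r) / δ²
   = (1.645 + 0.842)² · (66² + 53²/2) / 23²
   = 6.1852 · (4356 + 1404.5) / 529
   = 6.1852 · 5760.5 / 529
   = 67.35
Round up → n₁ = 68; n₂ = r·n₁ = 2 × 68 = 136.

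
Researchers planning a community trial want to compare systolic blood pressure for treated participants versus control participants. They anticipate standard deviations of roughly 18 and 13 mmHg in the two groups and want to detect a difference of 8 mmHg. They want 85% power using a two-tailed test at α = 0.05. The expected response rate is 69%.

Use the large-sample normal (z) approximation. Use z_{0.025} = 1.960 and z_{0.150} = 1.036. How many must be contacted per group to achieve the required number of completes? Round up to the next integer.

n = (z_{α/2} + z_β)² · (σ₁² + σ₂²) / δ²
  = (1.960 + 1.036)² · (18² + 13² = 493) / 8²
  = 8.9760 · 493 / 64
  = 69.14
Adjust for 69% response: 69.14 / 0.69 = 100.21.
Round up → n = 101 per group.

n = 101 per group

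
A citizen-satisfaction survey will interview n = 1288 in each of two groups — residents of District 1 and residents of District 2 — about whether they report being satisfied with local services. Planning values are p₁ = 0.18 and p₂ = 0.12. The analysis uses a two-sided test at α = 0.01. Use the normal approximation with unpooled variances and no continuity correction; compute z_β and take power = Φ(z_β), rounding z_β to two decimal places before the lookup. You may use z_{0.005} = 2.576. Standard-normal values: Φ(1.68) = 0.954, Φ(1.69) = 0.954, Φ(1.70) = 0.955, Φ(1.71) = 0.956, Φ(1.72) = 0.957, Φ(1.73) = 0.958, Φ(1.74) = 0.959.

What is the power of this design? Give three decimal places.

Power ≈ 0.955

z_β = |p₁−p₂|·√(n/[p₁q₁+p₂q₂]) − z_{α/2}
    = 0.06 · √(1288/0.2532) − 2.576
    = 0.06 · 71.3224 − 2.576
    = 4.2793 − 2.576 = 1.7033 → 1.70
Power = Φ(1.70) = 0.955.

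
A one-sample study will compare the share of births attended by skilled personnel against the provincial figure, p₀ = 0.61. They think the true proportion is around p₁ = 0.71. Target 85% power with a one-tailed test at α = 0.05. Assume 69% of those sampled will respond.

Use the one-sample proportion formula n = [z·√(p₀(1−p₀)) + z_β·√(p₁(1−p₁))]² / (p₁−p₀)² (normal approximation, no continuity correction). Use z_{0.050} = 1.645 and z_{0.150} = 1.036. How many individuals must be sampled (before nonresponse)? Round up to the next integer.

n = [z_α·√(p₀q₀) + z_β·√(p₁q₁)]² / (p₁ − p₀)²
  = [1.645·√(0.61·0.39) + 1.036·√(0.71·0.29)]² / (0.10)²
  = [1.645·0.4877 + 1.036·0.4538]² / 0.0100
  = [1.2724]² / 0.0100
  = 161.91
Adjust for 69% response: 161.91 / 0.69 = 234.65.
Round up → n = 235.

n = 235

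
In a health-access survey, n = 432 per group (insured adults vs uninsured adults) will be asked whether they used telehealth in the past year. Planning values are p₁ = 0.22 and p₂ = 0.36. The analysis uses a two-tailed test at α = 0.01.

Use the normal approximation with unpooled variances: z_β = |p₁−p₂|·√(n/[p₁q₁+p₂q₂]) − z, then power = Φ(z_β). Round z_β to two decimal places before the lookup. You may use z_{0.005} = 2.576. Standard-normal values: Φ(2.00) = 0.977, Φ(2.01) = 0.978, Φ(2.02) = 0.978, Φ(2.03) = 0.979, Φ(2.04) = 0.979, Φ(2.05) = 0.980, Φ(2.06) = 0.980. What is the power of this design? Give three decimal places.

z_β = |p₁−p₂|·√(n/[p₁q₁+p₂q₂]) − z_{α/2}
    = 0.14 · √(432/0.4020) − 2.576
    = 0.14 · 32.7815 − 2.576
    = 4.5894 − 2.576 = 2.0134 → 2.01
Power = Φ(2.01) = 0.978.

Power ≈ 0.978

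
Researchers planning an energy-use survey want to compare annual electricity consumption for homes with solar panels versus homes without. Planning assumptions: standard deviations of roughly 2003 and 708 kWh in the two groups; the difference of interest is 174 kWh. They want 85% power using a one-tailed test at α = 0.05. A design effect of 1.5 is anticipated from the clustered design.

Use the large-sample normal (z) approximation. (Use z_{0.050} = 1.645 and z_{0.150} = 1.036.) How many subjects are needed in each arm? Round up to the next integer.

n = 1608 per group

n = (z_α + z_β)² · (σ₁² + σ₂²) / δ²
  = (1.645 + 1.036)² · (2003² + 708² = 4513273) / 174²
  = 7.1878 · 4513273 / 30276
  = 1071.49
Design effect: 1.5 × 1071.49 = 1607.23.
Round up → n = 1608 per group.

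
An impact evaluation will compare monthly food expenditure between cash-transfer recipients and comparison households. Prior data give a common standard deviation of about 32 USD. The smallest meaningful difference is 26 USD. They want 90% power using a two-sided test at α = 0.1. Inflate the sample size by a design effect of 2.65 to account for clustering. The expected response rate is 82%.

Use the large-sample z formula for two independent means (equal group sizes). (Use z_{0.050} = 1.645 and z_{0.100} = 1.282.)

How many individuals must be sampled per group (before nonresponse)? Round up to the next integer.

n = 84 per group

n = (z_{α/2} + z_β)² · (σ₁² + σ₂²) / δ²
  = (1.645 + 1.282)² · (2·32² = 2048) / 26²
  = 8.5673 · 2048 / 676
  = 25.96
Design effect: 2.65 × 25.96 = 68.78.
Adjust for 82% response: 68.78 / 0.82 = 83.88.
Round up → n = 84 per group.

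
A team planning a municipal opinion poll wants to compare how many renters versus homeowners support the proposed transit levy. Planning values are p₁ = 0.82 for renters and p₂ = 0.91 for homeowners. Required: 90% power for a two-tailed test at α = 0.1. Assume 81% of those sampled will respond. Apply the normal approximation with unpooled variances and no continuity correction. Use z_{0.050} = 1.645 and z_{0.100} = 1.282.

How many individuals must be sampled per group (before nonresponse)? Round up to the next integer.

n = (z_{α/2} + z_β)² · [p₁(1−p₁) + p₂(1−p₂)] / (p₁ − p₂)²
  = (1.645 + 1.282)² · (0.82·0.18 + 0.91·0.09) / (-0.09)²
  = (2.927)² · (0.1476 + 0.0819) / 0.0081
  = 8.5673 · 0.2295 / 0.0081
  = 242.74
Adjust for 81% response: 242.74 / 0.81 = 299.68.
Round up → n = 300 per group.

n = 300 per group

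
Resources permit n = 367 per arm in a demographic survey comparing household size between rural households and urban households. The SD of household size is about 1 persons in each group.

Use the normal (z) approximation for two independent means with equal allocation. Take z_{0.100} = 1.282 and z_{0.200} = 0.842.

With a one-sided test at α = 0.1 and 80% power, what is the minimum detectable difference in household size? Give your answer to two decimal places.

Minimum detectable difference ≈ 0.16 persons

δ = (z_α + z_β) · √((σ₁²+σ₂²)/n)
  = (1.282 + 0.842) · √(2/367)
  = 2.124 · √0.00545
  = 2.124 · 0.0738
  = 0.1568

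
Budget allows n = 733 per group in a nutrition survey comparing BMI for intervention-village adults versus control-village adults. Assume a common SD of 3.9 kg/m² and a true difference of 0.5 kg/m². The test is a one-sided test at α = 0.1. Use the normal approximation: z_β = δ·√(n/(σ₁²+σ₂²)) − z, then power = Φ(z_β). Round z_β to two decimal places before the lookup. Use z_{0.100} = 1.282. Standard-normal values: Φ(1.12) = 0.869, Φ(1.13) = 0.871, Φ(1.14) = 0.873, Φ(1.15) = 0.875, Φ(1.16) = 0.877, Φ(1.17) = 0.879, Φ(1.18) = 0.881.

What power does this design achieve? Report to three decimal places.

Power ≈ 0.879

z_β = δ·√(n/(σ₁²+σ₂²)) − z_α
    = 0.5 · √(733/30.42) − 1.282
    = 0.5 · 4.90877 − 1.282
    = 2.4544 − 1.282 = 1.1724 → 1.17
Power = Φ(1.17) = 0.879.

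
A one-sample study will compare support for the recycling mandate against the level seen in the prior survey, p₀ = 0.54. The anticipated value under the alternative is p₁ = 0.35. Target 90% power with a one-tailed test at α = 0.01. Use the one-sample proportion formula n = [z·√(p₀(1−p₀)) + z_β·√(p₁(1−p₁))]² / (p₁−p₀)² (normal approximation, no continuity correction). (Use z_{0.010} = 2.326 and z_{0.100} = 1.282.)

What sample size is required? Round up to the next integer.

n = [z_α·√(p₀q₀) + z_β·√(p₁q₁)]² / (p₁ − p₀)²
  = [2.326·√(0.54·0.46) + 1.282·√(0.35·0.65)]² / (-0.19)²
  = [2.326·0.4984 + 1.282·0.4770]² / 0.0361
  = [1.7707]² / 0.0361
  = 86.86
Round up → n = 87.

n = 87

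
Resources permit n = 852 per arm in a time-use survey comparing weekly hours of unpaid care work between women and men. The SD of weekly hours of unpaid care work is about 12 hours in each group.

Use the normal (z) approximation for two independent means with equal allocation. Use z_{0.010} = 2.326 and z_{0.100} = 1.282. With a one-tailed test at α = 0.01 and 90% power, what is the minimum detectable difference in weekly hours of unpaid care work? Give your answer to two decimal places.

Minimum detectable difference ≈ 2.10 hours

δ = (z_α + z_β) · √((σ₁²+σ₂²)/n)
  = (2.326 + 1.282) · √(288/852)
  = 3.608 · √0.33803
  = 3.608 · 0.5814
  = 2.0977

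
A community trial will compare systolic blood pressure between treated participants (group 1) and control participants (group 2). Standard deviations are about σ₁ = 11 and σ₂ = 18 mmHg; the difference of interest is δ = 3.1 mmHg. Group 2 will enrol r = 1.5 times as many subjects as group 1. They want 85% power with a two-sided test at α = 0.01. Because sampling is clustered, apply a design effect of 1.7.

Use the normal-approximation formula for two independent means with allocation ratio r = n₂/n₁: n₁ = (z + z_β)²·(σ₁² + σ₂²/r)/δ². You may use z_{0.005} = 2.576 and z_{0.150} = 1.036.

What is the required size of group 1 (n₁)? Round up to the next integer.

n₁ = (z_{α/2} + z_β)² · (σ₁² + σ₂²/r) / δ²
   = (2.576 + 1.036)² · (11² + 18²/1.5) / 3.1²
   = 13.0465 · (121 + 216) / 9.61
   = 13.0465 · 337 / 9.61
   = 457.51
Design effect: 1.7 × 457.51 = 777.77.
Round up → n₁ = 778; n₂ = r·n₁ = 1.5 × 778 = 1167.

n₁ = 778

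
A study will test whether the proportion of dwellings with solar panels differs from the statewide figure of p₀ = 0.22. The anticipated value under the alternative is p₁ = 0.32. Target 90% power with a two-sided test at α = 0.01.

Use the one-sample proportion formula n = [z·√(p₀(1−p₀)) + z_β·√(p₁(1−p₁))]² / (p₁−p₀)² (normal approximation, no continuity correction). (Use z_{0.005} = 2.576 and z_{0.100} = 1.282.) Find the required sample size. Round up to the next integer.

n = 278

n = [z_{α/2}·√(p₀q₀) + z_β·√(p₁q₁)]² / (p₁ − p₀)²
  = [2.576·√(0.22·0.78) + 1.282·√(0.32·0.68)]² / (0.10)²
  = [2.576·0.4142 + 1.282·0.4665]² / 0.0100
  = [1.6651]² / 0.0100
  = 277.26
Round up → n = 278.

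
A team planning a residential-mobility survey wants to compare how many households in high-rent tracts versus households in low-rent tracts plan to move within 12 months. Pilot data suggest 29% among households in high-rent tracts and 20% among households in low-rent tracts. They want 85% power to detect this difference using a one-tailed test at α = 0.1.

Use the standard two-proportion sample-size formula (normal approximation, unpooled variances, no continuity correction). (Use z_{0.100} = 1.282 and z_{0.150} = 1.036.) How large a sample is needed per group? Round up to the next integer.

n = (z_α + z_β)² · [p₁(1−p₁) + p₂(1−p₂)] / (p₁ − p₂)²
  = (1.282 + 1.036)² · (0.29·0.71 + 0.20·0.80) / (0.09)²
  = (2.318)² · (0.2059 + 0.1600) / 0.0081
  = 5.3731 · 0.3659 / 0.0081
  = 242.72
Round up → n = 243 per group.

n = 243 per group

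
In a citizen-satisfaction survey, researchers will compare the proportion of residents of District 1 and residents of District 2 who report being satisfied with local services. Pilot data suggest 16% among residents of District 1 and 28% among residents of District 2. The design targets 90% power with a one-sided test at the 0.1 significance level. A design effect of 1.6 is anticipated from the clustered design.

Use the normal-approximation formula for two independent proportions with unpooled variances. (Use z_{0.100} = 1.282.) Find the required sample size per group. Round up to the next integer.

n = 246 per group

n = (z_α + z_β)² · [p₁(1−p₁) + p₂(1−p₂)] / (p₁ − p₂)²
  = (1.282 + 1.282)² · (0.16·0.84 + 0.28·0.72) / (-0.12)²
  = (2.564)² · (0.1344 + 0.2016) / 0.0144
  = 6.5741 · 0.3360 / 0.0144
  = 153.40
Design effect: 1.6 × 153.40 = 245.43.
Round up → n = 246 per group.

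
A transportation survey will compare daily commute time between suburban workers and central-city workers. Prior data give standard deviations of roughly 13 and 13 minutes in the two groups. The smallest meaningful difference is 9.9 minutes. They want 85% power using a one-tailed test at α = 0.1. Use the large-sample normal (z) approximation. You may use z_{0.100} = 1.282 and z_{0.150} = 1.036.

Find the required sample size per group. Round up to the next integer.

n = 19 per group

n = (z_α + z_β)² · (σ₁² + σ₂²) / δ²
  = (1.282 + 1.036)² · (13² + 13² = 338) / 9.9²
  = 5.3731 · 338 / 98.01
  = 18.53
Round up → n = 19 per group.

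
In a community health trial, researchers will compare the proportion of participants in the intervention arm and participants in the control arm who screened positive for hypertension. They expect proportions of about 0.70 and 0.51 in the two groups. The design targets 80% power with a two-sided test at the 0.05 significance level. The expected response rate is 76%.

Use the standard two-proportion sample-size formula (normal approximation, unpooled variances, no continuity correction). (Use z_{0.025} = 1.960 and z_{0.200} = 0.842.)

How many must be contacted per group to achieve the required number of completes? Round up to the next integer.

n = 132 per group

n = (z_{α/2} + z_β)² · [p₁(1−p₁) + p₂(1−p₂)] / (p₁ − p₂)²
  = (1.960 + 0.842)² · (0.70·0.30 + 0.51·0.49) / (0.19)²
  = (2.802)² · (0.2100 + 0.2499) / 0.0361
  = 7.8512 · 0.4599 / 0.0361
  = 100.02
Adjust for 76% response: 100.02 / 0.76 = 131.61.
Round up → n = 132 per group.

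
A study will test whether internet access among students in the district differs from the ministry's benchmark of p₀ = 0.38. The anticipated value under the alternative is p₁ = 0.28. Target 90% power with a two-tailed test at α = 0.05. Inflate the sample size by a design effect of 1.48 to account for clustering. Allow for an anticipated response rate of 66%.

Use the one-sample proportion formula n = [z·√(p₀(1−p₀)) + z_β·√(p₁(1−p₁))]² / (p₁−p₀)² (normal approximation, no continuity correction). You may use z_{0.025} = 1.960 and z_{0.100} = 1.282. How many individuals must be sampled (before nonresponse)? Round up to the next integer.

n = 523

n = [z_{α/2}·√(p₀q₀) + z_β·√(p₁q₁)]² / (p₁ − p₀)²
  = [1.960·√(0.38·0.62) + 1.282·√(0.28·0.72)]² / (-0.10)²
  = [1.960·0.4854 + 1.282·0.4490]² / 0.0100
  = [1.5270]² / 0.0100
  = 233.16
Design effect: 1.48 × 233.16 = 345.08.
Adjust for 66% response: 345.08 / 0.66 = 522.85.
Round up → n = 523.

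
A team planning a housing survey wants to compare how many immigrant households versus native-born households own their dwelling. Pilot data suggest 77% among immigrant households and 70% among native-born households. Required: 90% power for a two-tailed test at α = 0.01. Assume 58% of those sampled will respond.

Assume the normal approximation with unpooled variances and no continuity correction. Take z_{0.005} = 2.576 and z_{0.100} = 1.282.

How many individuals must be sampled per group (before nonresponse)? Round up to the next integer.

n = 2028 per group

n = (z_{α/2} + z_β)² · [p₁(1−p₁) + p₂(1−p₂)] / (p₁ − p₂)²
  = (2.576 + 1.282)² · (0.77·0.23 + 0.70·0.30) / (0.07)²
  = (3.858)² · (0.1771 + 0.2100) / 0.0049
  = 14.8842 · 0.3871 / 0.0049
  = 1175.85
Adjust for 58% response: 1175.85 / 0.58 = 2027.33.
Round up → n = 2028 per group.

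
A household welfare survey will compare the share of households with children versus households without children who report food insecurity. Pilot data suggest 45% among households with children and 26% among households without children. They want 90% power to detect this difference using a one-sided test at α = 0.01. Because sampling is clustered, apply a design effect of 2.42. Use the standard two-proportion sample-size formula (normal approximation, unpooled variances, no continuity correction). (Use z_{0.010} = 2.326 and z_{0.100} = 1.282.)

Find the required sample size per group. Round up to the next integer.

n = (z_α + z_β)² · [p₁(1−p₁) + p₂(1−p₂)] / (p₁ − p₂)²
  = (2.326 + 1.282)² · (0.45·0.55 + 0.26·0.74) / (0.19)²
  = (3.608)² · (0.2475 + 0.1924) / 0.0361
  = 13.0177 · 0.4399 / 0.0361
  = 158.63
Design effect: 2.42 × 158.63 = 383.88.
Round up → n = 384 per group.

n = 384 per group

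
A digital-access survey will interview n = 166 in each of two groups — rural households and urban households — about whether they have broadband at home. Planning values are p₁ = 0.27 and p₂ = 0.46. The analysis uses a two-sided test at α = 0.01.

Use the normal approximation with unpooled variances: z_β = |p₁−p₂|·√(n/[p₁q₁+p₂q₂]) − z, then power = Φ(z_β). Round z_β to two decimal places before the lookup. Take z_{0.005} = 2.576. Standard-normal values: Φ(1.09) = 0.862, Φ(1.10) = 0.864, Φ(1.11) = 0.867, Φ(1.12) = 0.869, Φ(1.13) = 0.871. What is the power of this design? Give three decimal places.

z_β = |p₁−p₂|·√(n/[p₁q₁+p₂q₂]) − z_{α/2}
    = 0.19 · √(166/0.4455) − 2.576
    = 0.19 · 19.3032 − 2.576
    = 3.6676 − 2.576 = 1.0916 → 1.09
Power = Φ(1.09) = 0.862.

Power ≈ 0.862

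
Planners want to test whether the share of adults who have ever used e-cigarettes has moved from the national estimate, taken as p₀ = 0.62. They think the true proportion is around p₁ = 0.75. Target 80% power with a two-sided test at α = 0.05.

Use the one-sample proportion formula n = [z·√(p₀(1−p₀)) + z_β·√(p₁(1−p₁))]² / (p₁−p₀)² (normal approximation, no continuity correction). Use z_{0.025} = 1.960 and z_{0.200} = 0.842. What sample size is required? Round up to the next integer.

n = [z_{α/2}·√(p₀q₀) + z_β·√(p₁q₁)]² / (p₁ − p₀)²
  = [1.960·√(0.62·0.38) + 0.842·√(0.75·0.25)]² / (0.13)²
  = [1.960·0.4854 + 0.842·0.4330]² / 0.0169
  = [1.3160]² / 0.0169
  = 102.47
Round up → n = 103.

n = 103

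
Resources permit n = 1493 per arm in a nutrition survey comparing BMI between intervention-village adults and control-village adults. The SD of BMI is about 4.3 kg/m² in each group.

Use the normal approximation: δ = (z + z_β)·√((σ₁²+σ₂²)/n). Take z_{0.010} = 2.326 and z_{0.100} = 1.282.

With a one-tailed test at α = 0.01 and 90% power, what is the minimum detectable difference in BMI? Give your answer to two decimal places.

Minimum detectable difference ≈ 0.57 kg/m²

δ = (z_α + z_β) · √((σ₁²+σ₂²)/n)
  = (2.326 + 1.282) · √(36.98/1493)
  = 3.608 · √0.02477
  = 3.608 · 0.1574
  = 0.5678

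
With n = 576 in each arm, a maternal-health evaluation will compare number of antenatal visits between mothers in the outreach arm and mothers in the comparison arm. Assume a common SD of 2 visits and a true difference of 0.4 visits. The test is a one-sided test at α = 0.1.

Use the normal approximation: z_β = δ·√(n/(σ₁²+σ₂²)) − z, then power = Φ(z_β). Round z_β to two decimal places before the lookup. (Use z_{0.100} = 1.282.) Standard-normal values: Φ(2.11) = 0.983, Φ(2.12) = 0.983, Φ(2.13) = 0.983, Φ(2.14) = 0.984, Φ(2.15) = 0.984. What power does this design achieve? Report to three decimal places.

z_β = δ·√(n/(σ₁²+σ₂²)) − z_α
    = 0.4 · √(576/8) − 1.282
    = 0.4 · 8.48528 − 1.282
    = 3.3941 − 1.282 = 2.1121 → 2.11
Power = Φ(2.11) = 0.983.

Power ≈ 0.983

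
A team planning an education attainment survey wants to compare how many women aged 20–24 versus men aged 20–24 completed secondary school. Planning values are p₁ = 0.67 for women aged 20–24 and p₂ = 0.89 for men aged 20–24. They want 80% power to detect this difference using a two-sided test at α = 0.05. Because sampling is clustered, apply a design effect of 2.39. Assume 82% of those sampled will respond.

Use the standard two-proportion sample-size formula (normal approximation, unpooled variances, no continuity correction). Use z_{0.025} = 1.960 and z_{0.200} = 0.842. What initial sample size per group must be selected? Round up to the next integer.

n = (z_{α/2} + z_β)² · [p₁(1−p₁) + p₂(1−p₂)] / (p₁ − p₂)²
  = (1.960 + 0.842)² · (0.67·0.33 + 0.89·0.11) / (-0.22)²
  = (2.802)² · (0.2211 + 0.0979) / 0.0484
  = 7.8512 · 0.3190 / 0.0484
  = 51.75
Design effect: 2.39 × 51.75 = 123.67.
Adjust for 82% response: 123.67 / 0.82 = 150.82.
Round up → n = 151 per group.

n = 151 per group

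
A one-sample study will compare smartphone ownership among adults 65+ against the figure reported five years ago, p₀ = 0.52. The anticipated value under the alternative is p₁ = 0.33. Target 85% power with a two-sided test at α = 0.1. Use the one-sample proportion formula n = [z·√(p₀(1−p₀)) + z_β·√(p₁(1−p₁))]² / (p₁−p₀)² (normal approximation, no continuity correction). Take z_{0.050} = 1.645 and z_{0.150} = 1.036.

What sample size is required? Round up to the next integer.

n = [z_{α/2}·√(p₀q₀) + z_β·√(p₁q₁)]² / (p₁ − p₀)²
  = [1.645·√(0.52·0.48) + 1.036·√(0.33·0.67)]² / (-0.19)²
  = [1.645·0.4996 + 1.036·0.4702]² / 0.0361
  = [1.3090]² / 0.0361
  = 47.46
Round up → n = 48.

n = 48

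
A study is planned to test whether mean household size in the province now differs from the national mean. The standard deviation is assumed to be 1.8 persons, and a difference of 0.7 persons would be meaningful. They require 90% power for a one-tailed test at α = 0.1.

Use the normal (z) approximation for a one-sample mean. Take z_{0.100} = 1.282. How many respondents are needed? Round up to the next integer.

n = (z_α + z_β)² · σ² / δ²
  = (1.282 + 1.282)² · 1.8² / 0.7²
  = 6.5741 · 3.24 / 0.49
  = 43.47
Round up → n = 44.

n = 44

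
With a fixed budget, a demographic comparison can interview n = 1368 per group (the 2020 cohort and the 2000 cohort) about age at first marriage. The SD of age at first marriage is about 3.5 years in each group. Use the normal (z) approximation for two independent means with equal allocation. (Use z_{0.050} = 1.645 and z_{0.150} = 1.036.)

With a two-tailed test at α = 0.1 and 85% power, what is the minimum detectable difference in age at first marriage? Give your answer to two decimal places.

Minimum detectable difference ≈ 0.36 years

δ = (z_{α/2} + z_β) · √((σ₁²+σ₂²)/n)
  = (1.645 + 1.036) · √(24.5/1368)
  = 2.681 · √0.01791
  = 2.681 · 0.1338
  = 0.3588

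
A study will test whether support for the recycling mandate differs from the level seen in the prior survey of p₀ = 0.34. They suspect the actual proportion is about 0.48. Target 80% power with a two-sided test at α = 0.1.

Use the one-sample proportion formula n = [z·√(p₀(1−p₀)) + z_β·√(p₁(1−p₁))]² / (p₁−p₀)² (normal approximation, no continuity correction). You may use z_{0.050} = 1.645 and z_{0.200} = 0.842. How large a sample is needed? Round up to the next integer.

n = 74

n = [z_{α/2}·√(p₀q₀) + z_β·√(p₁q₁)]² / (p₁ − p₀)²
  = [1.645·√(0.34·0.66) + 0.842·√(0.48·0.52)]² / (0.14)²
  = [1.645·0.4737 + 0.842·0.4996]² / 0.0196
  = [1.1999]² / 0.0196
  = 73.46
Round up → n = 74.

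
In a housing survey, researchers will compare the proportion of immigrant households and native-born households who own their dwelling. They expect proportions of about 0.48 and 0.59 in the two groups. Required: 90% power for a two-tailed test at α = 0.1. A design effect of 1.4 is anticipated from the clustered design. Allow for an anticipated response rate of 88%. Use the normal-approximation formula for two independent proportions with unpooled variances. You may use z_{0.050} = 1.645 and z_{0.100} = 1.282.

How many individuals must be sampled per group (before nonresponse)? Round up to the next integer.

n = (z_{α/2} + z_β)² · [p₁(1−p₁) + p₂(1−p₂)] / (p₁ − p₂)²
  = (1.645 + 1.282)² · (0.48·0.52 + 0.59·0.41) / (-0.11)²
  = (2.927)² · (0.2496 + 0.2419) / 0.0121
  = 8.5673 · 0.4915 / 0.0121
  = 348.00
Design effect: 1.4 × 348.00 = 487.20.
Adjust for 88% response: 487.20 / 0.88 = 553.64.
Round up → n = 554 per group.

n = 554 per group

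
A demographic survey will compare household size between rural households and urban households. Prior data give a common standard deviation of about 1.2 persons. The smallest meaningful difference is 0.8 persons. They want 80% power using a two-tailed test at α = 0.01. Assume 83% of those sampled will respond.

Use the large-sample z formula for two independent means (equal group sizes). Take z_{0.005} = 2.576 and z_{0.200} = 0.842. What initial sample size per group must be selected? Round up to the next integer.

n = 64 per group

n = (z_{α/2} + z_β)² · (σ₁² + σ₂²) / δ²
  = (2.576 + 0.842)² · (2·1.2² = 2.88) / 0.8²
  = 11.6827 · 2.88 / 0.64
  = 52.57
Adjust for 83% response: 52.57 / 0.83 = 63.34.
Round up → n = 64 per group.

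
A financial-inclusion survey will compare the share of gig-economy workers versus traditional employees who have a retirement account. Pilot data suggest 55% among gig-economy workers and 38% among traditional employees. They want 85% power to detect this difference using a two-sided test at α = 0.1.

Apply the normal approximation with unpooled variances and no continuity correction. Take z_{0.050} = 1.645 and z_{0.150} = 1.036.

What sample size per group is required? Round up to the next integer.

n = (z_{α/2} + z_β)² · [p₁(1−p₁) + p₂(1−p₂)] / (p₁ − p₂)²
  = (1.645 + 1.036)² · (0.55·0.45 + 0.38·0.62) / (0.17)²
  = (2.681)² · (0.2475 + 0.2356) / 0.0289
  = 7.1878 · 0.4831 / 0.0289
  = 120.15
Round up → n = 121 per group.

n = 121 per group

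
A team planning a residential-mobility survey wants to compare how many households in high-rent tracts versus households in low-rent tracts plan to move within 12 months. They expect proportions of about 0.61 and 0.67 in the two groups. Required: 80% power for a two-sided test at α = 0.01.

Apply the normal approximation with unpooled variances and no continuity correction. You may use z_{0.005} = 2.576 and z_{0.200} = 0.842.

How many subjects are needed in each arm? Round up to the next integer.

n = (z_{α/2} + z_β)² · [p₁(1−p₁) + p₂(1−p₂)] / (p₁ − p₂)²
  = (2.576 + 0.842)² · (0.61·0.39 + 0.67·0.33) / (-0.06)²
  = (3.418)² · (0.2379 + 0.2211) / 0.0036
  = 11.6827 · 0.4590 / 0.0036
  = 1489.55
Round up → n = 1490 per group.

n = 1490 per group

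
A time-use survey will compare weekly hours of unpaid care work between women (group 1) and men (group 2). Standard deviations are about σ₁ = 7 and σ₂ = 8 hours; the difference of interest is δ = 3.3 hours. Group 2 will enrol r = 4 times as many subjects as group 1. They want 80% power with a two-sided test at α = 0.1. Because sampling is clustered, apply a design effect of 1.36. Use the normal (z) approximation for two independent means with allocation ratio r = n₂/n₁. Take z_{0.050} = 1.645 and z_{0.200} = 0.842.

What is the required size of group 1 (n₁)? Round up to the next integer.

n₁ = (z_{α/2} + z_β)² · (σ₁² + σ₂²/r) / δ²
   = (1.645 + 0.842)² · (7² + 8²/4) / 3.3²
   = 6.1852 · (49 + 16) / 10.89
   = 6.1852 · 65 / 10.89
   = 36.92
Design effect: 1.36 × 36.92 = 50.21.
Round up → n₁ = 51; n₂ = r·n₁ = 4 × 51 = 204.

n₁ = 51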